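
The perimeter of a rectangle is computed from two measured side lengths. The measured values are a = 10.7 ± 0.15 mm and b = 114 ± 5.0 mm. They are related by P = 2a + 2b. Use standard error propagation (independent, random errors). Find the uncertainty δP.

10.0 mm

Sums and differences: (δP)² = Σ (cᵢ δxᵢ)².
  (2·δa)² = 0.0900;  (2·δb)² = 100
δP = √(100) = 10.0 mm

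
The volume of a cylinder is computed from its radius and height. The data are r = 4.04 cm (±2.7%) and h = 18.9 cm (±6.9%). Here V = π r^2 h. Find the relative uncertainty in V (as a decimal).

0.0876

Each factor contributes (exponent × relative error)² to (δV/V)²:
  (2·δr/r)² = (2×0.0270)² = 0.00292;  (1·δh/h)² = (1×0.0690)² = 0.00476
δV/V = √(0.00768) = 0.0876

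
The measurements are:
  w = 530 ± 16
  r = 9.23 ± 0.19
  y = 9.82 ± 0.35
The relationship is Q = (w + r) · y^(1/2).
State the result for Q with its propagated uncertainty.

1690 ± 58.5

Let u = w + r = 539. δu = √(δw² + δr²) = √(256 + 0.0361) = 16.0, so δu/u = 0.0297.
Q is then a monomial in u, y:
δQ/Q = √((δu/u)² + (½·δy/y)²) = √(0.000881 + 0.000318) = 0.0346
Q = 1690, so δQ = 0.0346 × 1690 = 58.5.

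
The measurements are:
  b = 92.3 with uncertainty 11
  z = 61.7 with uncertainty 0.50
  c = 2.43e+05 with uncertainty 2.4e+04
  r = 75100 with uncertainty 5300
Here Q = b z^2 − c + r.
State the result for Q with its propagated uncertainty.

(1.83 ± 0.489) × 10^5

Let p = b·z^2 = 3.51e+05. δp/p = √((1·δb/b)² + (2·δz/z)²) = √(0.0142 + 0.000263) = 0.120, so δp = 42300.
Q = p − c + r: δQ = √(δp² + δc² + δr²) = √(1.79e+09 + 5.76e+08 + 2.81e+07) = 48900
Q = 1.83e+05.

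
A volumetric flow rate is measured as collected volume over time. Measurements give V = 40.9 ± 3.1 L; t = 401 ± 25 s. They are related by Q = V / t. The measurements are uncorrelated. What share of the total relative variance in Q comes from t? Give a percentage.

40.4%

(δQ/Q)² = (1·δV/V)² + (-1·δt/t)²
  V term: (1×0.0758)² = 0.00574
  t term: (-1×0.0623)² = 0.00389
Total = 0.00963. Share from t = 0.00389/0.00963 = 0.404.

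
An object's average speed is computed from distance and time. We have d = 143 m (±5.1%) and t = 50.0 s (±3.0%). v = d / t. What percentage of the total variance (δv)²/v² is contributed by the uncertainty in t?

(δv/v)² = (1·δd/d)² + (-1·δt/t)²
  d term: (1×0.0510)² = 0.00260
  t term: (-1×0.0300)² = 0.000900
Total = 0.00350. Share from t = 0.000900/0.00350 = 0.257.

25.7%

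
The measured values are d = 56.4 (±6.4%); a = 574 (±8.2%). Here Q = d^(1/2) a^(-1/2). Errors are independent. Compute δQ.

0.0163

Each factor contributes (exponent × relative error)² to (δQ/Q)²:
  (½·δd/d)² = (0.5×0.0640)² = 0.00102;  (−½·δa/a)² = (-0.5×0.0820)² = 0.00168
δQ/Q = √(0.00270) = 0.0520
Q = 0.313, so δQ = 0.0520 × 0.313 = 0.0163.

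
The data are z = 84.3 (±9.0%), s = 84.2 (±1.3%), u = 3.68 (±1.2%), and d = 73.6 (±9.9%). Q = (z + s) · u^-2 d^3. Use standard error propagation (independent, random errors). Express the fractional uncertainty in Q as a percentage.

30.1%

Let w = z + s = 168. δw = √(δz² + δs²) = √(57.6 + 1.20) = 7.67, so δw/w = 0.0455.
Q is then a monomial in w, u, d:
δQ/Q = √((δw/w)² + (-2·δu/u)² + (3·δd/d)²) = √(0.00207 + 0.000576 + 0.0882) = 0.301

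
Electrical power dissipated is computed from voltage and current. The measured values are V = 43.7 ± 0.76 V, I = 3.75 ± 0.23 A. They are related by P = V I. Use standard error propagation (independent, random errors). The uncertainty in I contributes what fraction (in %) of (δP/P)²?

92.6%

(δP/P)² = (1·δV/V)² + (1·δI/I)²
  V term: (1×0.0174)² = 0.000302
  I term: (1×0.0613)² = 0.00376
Total = 0.00406. Share from I = 0.00376/0.00406 = 0.926.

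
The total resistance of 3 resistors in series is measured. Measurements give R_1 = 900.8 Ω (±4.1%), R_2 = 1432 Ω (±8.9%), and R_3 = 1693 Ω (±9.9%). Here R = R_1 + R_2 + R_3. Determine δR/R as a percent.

5.31%

Each term contributes (cᵢ δxᵢ)² to (δR)²:
  (δR_1)² = 1360;  (δR_2)² = 16200;  (δR_3)² = 28100
δR = √(45700) = 214 Ω
R = 4026 Ω, so δR/R = 214/4026 = 0.0531.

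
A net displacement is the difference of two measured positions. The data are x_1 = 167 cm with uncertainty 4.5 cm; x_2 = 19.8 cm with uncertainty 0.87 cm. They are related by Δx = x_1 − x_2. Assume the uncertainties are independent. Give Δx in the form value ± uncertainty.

Δx is a linear combination, so absolute uncertainties add in quadrature:
  (δx_1)² = 20.2;  (δx_2)² = 0.757
δΔx = √(21.0) = 4.58 cm
Δx = 147 cm.

147 ± 4.58 cm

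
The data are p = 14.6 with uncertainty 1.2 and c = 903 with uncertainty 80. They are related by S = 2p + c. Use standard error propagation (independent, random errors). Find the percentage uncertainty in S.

8.59%

Each term contributes (cᵢ δxᵢ)² to (δS)²:
  (2·δp)² = 5.76;  (δc)² = 6400
δS = √(6410) = 80.0
S = 932, so δS/S = 80.0/932 = 0.0859.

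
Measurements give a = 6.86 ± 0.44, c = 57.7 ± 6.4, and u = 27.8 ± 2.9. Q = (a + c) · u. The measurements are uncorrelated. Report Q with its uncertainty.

Let w = a + c = 64.6. δw = √(δa² + δc²) = √(0.194 + 41.0) = 6.42, so δw/w = 0.0994.
Q is then a monomial in w, u:
δQ/Q = √((δw/w)² + (1·δu/u)²) = √(0.00987 + 0.0109) = 0.144
Q = 1790, so δQ = 0.144 × 1790 = 259.

1790 ± 259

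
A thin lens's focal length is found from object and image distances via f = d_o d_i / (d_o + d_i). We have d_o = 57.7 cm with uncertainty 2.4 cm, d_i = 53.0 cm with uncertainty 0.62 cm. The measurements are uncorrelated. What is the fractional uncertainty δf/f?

0.0208

∂f/∂d_o = (d_i/(d_o+d_i))² = 0.229;  ∂f/∂d_i = (d_o/(d_o+d_i))² = 0.272
δf = √((∂f/∂d_o · δd_o)² + (∂f/∂d_i · δd_i)²) = √(0.303 + 0.0284) = 0.575 cm
f = 27.6 cm, so δf/f = 0.575/27.6 = 0.0208.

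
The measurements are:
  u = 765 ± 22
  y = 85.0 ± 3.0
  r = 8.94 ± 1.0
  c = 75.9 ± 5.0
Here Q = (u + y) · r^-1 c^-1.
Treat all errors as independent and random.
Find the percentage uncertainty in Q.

Let w = u + y = 850. δw = √(δu² + δy²) = √(484 + 9.00) = 22.2, so δw/w = 0.0261.
Q is then a monomial in w, r, c:
δQ/Q = √((δw/w)² + (-1·δr/r)² + (-1·δc/c)²) = √(0.000682 + 0.0125 + 0.00434) = 0.132

13.2%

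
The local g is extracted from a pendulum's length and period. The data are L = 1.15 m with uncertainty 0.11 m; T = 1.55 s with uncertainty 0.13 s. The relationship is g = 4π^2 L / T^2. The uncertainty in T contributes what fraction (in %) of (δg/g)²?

(δg/g)² = (1·δL/L)² + (-2·δT/T)²
  L term: (1×0.0957)² = 0.00915
  T term: (-2×0.0839)² = 0.0281
Total = 0.0373. Share from T = 0.0281/0.0373 = 0.755.

75.5%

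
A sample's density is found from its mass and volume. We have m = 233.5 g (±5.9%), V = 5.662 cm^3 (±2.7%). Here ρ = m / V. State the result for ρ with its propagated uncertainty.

For a monomial ρ ∝ m, V^-1, fractional errors add in quadrature:
  (1·δm/m)² = (1×0.0590)² = 0.00348;  (-1·δV/V)² = (-1×0.0270)² = 0.000729
δρ/ρ = √(0.00421) = 0.0649
ρ = 41.24 g/cm^3, so δρ = 0.0649 × 41.24 = 2.68 g/cm^3.

41.24 ± 2.68 g/cm^3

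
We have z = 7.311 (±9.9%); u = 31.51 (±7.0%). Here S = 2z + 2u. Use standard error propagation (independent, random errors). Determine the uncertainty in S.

Absolute uncertainties add in quadrature for a linear combination:
  (2·δz)² = 2.10;  (2·δu)² = 19.5
δS = √(21.6) = 4.64

4.64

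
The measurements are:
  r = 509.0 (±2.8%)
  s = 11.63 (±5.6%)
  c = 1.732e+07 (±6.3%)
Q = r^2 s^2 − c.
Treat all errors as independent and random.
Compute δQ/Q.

Let p = r^2·s^2 = 3.504e+07. δp/p = √((2·δr/r)² + (2·δs/s)²) = √(0.00314 + 0.0125) = 0.125, so δp = 4.39e+06.
Q = p − c: δQ = √(δp² + δc²) = √(1.93e+13 + 1.19e+12) = 4.52e+06
Q = 1.772e+07, so δQ/Q = 4.52e+06/1.772e+07 = 0.255.

0.255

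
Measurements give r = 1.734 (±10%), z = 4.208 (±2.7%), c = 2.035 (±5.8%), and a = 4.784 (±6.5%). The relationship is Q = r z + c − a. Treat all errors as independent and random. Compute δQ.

Let p = r·z = 7.297. δp/p = √((1·δr/r)² + (1·δz/z)²) = √(0.0100 + 0.000729) = 0.104, so δp = 0.756.
Q = p + c − a: δQ = √(δp² + δc² + δa²) = √(0.571 + 0.0139 + 0.0967) = 0.826

0.826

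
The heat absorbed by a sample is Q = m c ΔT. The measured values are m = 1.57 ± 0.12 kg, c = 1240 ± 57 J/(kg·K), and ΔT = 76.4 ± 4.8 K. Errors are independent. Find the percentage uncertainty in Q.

10.9%

Relative error in a monomial: (δQ/Q)² = Σ (nᵢ · δxᵢ/xᵢ)².
  (1·δm/m)² = (1×0.0764)² = 0.00584;  (1·δc/c)² = (1×0.0460)² = 0.00211;  (1·δΔT/ΔT)² = (1×0.0628)² = 0.00395
δQ/Q = √(0.0119) = 0.109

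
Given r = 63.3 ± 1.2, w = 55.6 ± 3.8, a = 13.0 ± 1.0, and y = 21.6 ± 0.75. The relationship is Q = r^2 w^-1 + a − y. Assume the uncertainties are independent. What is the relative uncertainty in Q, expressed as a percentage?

Let p = r^2·w^-1 = 72.1. δp/p = √((2·δr/r)² + (-1·δw/w)²) = √(0.00144 + 0.00467) = 0.0782, so δp = 5.63.
Q = p + a − y: δQ = √(δp² + δa² + δy²) = √(31.7 + 1.00 + 0.562) = 5.77
Q = 63.5, so δQ/Q = 5.77/63.5 = 0.0909.

9.09%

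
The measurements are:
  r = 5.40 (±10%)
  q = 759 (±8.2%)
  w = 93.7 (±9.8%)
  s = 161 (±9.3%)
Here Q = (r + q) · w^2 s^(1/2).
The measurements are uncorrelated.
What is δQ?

1.85e+07

Let u = r + q = 764. δu = √(δr² + δq²) = √(0.292 + 3870) = 62.2, so δu/u = 0.0814.
Q is then a monomial in u, w, s:
δQ/Q = √((δu/u)² + (2·δw/w)² + (½·δs/s)²) = √(0.00663 + 0.0384 + 0.00216) = 0.217
Q = 8.52e+07, so δQ = 0.217 × 8.52e+07 = 1.85e+07.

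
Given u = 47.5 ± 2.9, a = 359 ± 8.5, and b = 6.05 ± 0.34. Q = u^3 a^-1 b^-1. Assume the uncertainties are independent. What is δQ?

Q is a product of powers, so relative uncertainties combine in quadrature:
  (3·δu/u)² = (3×0.0611)² = 0.0335;  (-1·δa/a)² = (-1×0.0237)² = 0.000561;  (-1·δb/b)² = (-1×0.0562)² = 0.00316
δQ/Q = √(0.0373) = 0.193
Q = 49.3, so δQ = 0.193 × 49.3 = 9.53.

9.53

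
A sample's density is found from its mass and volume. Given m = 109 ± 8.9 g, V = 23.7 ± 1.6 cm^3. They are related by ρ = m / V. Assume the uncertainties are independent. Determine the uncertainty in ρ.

0.487 g/cm^3

Relative error in a monomial: (δρ/ρ)² = Σ (nᵢ · δxᵢ/xᵢ)².
  (1·δm/m)² = (1×0.0817)² = 0.00667;  (-1·δV/V)² = (-1×0.0675)² = 0.00456
δρ/ρ = √(0.0112) = 0.106
ρ = 4.60 g/cm^3, so δρ = 0.106 × 4.60 = 0.487 g/cm^3.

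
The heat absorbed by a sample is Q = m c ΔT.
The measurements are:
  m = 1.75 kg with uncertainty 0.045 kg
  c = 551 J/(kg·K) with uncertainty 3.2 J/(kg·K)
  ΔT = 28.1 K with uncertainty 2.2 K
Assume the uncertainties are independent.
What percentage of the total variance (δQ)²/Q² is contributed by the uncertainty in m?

9.69%

(δQ/Q)² = (1·δm/m)² + (1·δc/c)² + (1·δΔT/ΔT)²
  m term: (1×0.0257)² = 0.000661
  c term: (1×0.00581)² = 3.37e-05
  ΔT term: (1×0.0783)² = 0.00613
Total = 0.00682. Share from m = 0.000661/0.00682 = 0.0969.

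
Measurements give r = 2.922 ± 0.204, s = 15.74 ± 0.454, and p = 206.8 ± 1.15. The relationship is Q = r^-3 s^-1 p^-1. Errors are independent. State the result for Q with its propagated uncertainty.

Relative error in a monomial: (δQ/Q)² = Σ (nᵢ · δxᵢ/xᵢ)².
  (-3·δr/r)² = (-3×0.0698)² = 0.0439;  (-1·δs/s)² = (-1×0.0288)² = 0.000832;  (-1·δp/p)² = (-1×0.00556)² = 3.09e-05
δQ/Q = √(0.0447) = 0.211
Q = 1.231e-05, so δQ = 0.211 × 1.231e-05 = 2.6e-06.

(1.231 ± 0.260) × 10^-5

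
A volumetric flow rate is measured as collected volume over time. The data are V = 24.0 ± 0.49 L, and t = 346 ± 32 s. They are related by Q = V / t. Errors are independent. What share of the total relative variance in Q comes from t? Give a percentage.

(δQ/Q)² = (1·δV/V)² + (-1·δt/t)²
  V term: (1×0.0204)² = 0.000417
  t term: (-1×0.0925)² = 0.00855
Total = 0.00897. Share from t = 0.00855/0.00897 = 0.954.

95.4%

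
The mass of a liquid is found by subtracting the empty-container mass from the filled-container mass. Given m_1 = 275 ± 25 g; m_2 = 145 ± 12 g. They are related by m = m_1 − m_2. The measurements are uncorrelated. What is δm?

Each term contributes (cᵢ δxᵢ)² to (δm)²:
  (δm_1)² = 625;  (δm_2)² = 144
δm = √(769) = 27.7 g

27.7 g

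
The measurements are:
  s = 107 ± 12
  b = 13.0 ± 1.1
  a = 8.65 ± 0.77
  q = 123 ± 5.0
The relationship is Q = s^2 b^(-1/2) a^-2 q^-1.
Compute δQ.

0.101

Since Q is a product/quotient, work with relative uncertainties:
  (2·δs/s)² = (2×0.112)² = 0.0503;  (−½·δb/b)² = (-0.5×0.0846)² = 0.00179;  (-2·δa/a)² = (-2×0.0890)² = 0.0317;  (-1·δq/q)² = (-1×0.0407)² = 0.00165
δQ/Q = √(0.0854) = 0.292
Q = 0.345, so δQ = 0.292 × 0.345 = 0.101.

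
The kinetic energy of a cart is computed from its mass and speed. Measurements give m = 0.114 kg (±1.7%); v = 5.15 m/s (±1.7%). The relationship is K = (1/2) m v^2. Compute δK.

Since K is a product/quotient, work with relative uncertainties:
  (1·δm/m)² = (1×0.0170)² = 0.000289;  (2·δv/v)² = (2×0.0170)² = 0.00116
δK/K = √(0.00145) = 0.0380
K = 1.51 J, so δK = 0.0380 × 1.51 = 0.0575 J.

0.0575 J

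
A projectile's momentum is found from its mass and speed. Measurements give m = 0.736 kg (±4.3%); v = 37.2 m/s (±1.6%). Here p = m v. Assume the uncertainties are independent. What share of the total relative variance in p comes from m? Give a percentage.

(δp/p)² = (1·δm/m)² + (1·δv/v)²
  m term: (1×0.0430)² = 0.00185
  v term: (1×0.0160)² = 0.000256
Total = 0.00210. Share from m = 0.00185/0.00210 = 0.878.

87.8%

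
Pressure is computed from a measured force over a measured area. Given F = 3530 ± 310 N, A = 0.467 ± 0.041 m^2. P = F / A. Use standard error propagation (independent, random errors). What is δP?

939 Pa

Since P is a product/quotient, work with relative uncertainties:
  (1·δF/F)² = (1×0.0878)² = 0.00771;  (-1·δA/A)² = (-1×0.0878)² = 0.00771
δP/P = √(0.0154) = 0.124
P = 7560 Pa, so δP = 0.124 × 7560 = 939 Pa.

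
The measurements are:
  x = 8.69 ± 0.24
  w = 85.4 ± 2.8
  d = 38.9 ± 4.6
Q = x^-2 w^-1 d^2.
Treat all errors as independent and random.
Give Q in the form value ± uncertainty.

0.235 ± 0.0575

Q is a product of powers, so relative uncertainties combine in quadrature:
  (-2·δx/x)² = (-2×0.0276)² = 0.00305;  (-1·δw/w)² = (-1×0.0328)² = 0.00107;  (2·δd/d)² = (2×0.118)² = 0.0559
δQ/Q = √(0.0601) = 0.245
Q = 0.235, so δQ = 0.245 × 0.235 = 0.0575.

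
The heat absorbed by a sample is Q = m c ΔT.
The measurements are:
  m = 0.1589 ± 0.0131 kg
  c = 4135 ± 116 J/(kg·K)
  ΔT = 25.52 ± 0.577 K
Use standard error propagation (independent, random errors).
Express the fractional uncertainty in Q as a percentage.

Q is a product of powers, so relative uncertainties combine in quadrature:
  (1·δm/m)² = (1×0.0824)² = 0.00680;  (1·δc/c)² = (1×0.0281)² = 0.000787;  (1·δΔT/ΔT)² = (1×0.0226)² = 0.000511
δQ/Q = √(0.00809) = 0.0900

9.00%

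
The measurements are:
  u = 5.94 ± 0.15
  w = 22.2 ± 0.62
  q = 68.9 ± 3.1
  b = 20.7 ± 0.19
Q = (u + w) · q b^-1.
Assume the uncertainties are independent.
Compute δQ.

4.80

Let h = u + w = 28.1. δh = √(δu² + δw²) = √(0.0225 + 0.384) = 0.638, so δh/h = 0.0227.
Q is then a monomial in h, q, b:
δQ/Q = √((δh/h)² + (1·δq/q)² + (-1·δb/b)²) = √(0.000514 + 0.00202 + 8.42e-05) = 0.0512
Q = 93.7, so δQ = 0.0512 × 93.7 = 4.80.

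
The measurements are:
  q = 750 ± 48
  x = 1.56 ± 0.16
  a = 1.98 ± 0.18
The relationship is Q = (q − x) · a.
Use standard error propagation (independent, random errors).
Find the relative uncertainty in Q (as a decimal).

Let u = q − x = 748. δu = √(δq² + δx²) = √(2300 + 0.0256) = 48.0, so δu/u = 0.0641.
Q is then a monomial in u, a:
δQ/Q = √((δu/u)² + (1·δa/a)²) = √(0.00411 + 0.00826) = 0.111

0.111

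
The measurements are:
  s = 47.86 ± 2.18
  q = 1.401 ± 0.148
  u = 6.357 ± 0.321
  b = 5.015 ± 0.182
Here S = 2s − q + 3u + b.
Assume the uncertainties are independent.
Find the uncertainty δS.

Absolute uncertainties add in quadrature for a linear combination:
  (2·δs)² = 19.0;  (δq)² = 0.0219;  (3·δu)² = 0.927;  (δb)² = 0.0331
δS = √(20.0) = 4.47

4.47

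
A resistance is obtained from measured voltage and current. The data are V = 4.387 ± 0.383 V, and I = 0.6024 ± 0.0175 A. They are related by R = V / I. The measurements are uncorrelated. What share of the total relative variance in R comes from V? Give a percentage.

90.0%

(δR/R)² = (1·δV/V)² + (-1·δI/I)²
  V term: (1×0.0873)² = 0.00762
  I term: (-1×0.0291)² = 0.000844
Total = 0.00847. Share from V = 0.00762/0.00847 = 0.900.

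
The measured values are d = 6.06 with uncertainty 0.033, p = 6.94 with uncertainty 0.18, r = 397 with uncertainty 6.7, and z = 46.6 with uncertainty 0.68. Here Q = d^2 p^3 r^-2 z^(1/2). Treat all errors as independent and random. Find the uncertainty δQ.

0.0456

Products/powers → add relative errors in quadrature, weighted by exponent:
  (2·δd/d)² = (2×0.00545)² = 0.000119;  (3·δp/p)² = (3×0.0259)² = 0.00605;  (-2·δr/r)² = (-2×0.0169)² = 0.00114;  (½·δz/z)² = (0.5×0.0146)² = 5.32e-05
δQ/Q = √(0.00737) = 0.0858
Q = 0.532, so δQ = 0.0858 × 0.532 = 0.0456.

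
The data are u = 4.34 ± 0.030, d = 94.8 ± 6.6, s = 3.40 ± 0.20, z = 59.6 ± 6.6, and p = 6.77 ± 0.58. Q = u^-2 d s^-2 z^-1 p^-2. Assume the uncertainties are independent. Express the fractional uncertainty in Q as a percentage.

For a monomial Q ∝ u^-2, d, s^-2, z^-1, p^-2, fractional errors add in quadrature:
  (-2·δu/u)² = (-2×0.00691)² = 0.000191;  (1·δd/d)² = (1×0.0696)² = 0.00485;  (-2·δs/s)² = (-2×0.0588)² = 0.0138;  (-1·δz/z)² = (-1×0.111)² = 0.0123;  (-2·δp/p)² = (-2×0.0857)² = 0.0294
δQ/Q = √(0.0605) = 0.246

24.6%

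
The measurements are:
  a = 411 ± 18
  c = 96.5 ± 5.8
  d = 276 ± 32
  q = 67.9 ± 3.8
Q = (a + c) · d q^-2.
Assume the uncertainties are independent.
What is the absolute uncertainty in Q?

Let u = a + c = 508. δu = √(δa² + δc²) = √(324 + 33.6) = 18.9, so δu/u = 0.0373.
Q is then a monomial in u, d, q:
δQ/Q = √((δu/u)² + (1·δd/d)² + (-2·δq/q)²) = √(0.00139 + 0.0134 + 0.0125) = 0.165
Q = 30.4, so δQ = 0.165 × 30.4 = 5.03.

5.03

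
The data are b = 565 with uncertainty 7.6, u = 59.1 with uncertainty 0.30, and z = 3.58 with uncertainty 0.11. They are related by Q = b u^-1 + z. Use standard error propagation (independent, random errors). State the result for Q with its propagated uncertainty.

Let p = b·u^-1 = 9.56. δp/p = √((1·δb/b)² + (-1·δu/u)²) = √(0.000181 + 2.58e-05) = 0.0144, so δp = 0.137.
Q = p + z: δQ = √(δp² + δz²) = √(0.0189 + 0.0121) = 0.176
Q = 13.1.

13.1 ± 0.176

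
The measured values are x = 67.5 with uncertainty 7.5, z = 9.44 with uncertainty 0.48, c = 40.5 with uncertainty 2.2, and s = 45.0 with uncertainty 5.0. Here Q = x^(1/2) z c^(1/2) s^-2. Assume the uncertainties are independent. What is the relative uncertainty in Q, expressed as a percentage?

For a monomial Q ∝ x^(1/2), z, c^(1/2), s^-2, fractional errors add in quadrature:
  (½·δx/x)² = (0.5×0.111)² = 0.00309;  (1·δz/z)² = (1×0.0508)² = 0.00259;  (½·δc/c)² = (0.5×0.0543)² = 0.000738;  (-2·δs/s)² = (-2×0.111)² = 0.0494
δQ/Q = √(0.0558) = 0.236

23.6%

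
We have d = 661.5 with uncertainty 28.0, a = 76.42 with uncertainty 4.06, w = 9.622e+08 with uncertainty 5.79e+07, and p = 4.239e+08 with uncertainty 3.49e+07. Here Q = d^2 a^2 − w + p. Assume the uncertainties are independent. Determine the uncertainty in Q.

3.54e+08

Let h = d^2·a^2 = 2.555e+09. δh/h = √((2·δd/d)² + (2·δa/a)²) = √(0.00717 + 0.0113) = 0.136, so δh = 3.47e+08.
Q = h − w + p: δQ = √(δh² + δw² + δp²) = √(1.21e+17 + 3.35e+15 + 1.22e+15) = 3.54e+08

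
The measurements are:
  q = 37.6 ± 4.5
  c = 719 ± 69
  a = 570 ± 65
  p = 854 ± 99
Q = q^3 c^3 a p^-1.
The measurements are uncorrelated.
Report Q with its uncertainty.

Relative error in a monomial: (δQ/Q)² = Σ (nᵢ · δxᵢ/xᵢ)².
  (3·δq/q)² = (3×0.120)² = 0.129;  (3·δc/c)² = (3×0.0960)² = 0.0829;  (1·δa/a)² = (1×0.114)² = 0.0130;  (-1·δp/p)² = (-1×0.116)² = 0.0134
δQ/Q = √(0.238) = 0.488
Q = 1.32e+13, so δQ = 0.488 × 1.32e+13 = 6.44e+12.

(1.32 ± 0.644) × 10^13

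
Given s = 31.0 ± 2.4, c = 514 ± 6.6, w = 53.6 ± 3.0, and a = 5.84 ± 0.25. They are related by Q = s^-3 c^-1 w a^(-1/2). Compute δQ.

3.48e-07

Products/powers → add relative errors in quadrature, weighted by exponent:
  (-3·δs/s)² = (-3×0.0774)² = 0.0539;  (-1·δc/c)² = (-1×0.0128)² = 0.000165;  (1·δw/w)² = (1×0.0560)² = 0.00313;  (−½·δa/a)² = (-0.5×0.0428)² = 0.000458
δQ/Q = √(0.0577) = 0.240
Q = 1.45e-06, so δQ = 0.240 × 1.45e-06 = 3.48e-07.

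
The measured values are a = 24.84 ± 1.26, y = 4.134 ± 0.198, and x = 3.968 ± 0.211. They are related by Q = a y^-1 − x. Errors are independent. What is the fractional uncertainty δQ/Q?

Let p = a·y^-1 = 6.009. δp/p = √((1·δa/a)² + (-1·δy/y)²) = √(0.00257 + 0.00229) = 0.0698, so δp = 0.419.
Q = p − x: δQ = √(δp² + δx²) = √(0.176 + 0.0445) = 0.469
Q = 2.041, so δQ/Q = 0.469/2.041 = 0.230.

0.230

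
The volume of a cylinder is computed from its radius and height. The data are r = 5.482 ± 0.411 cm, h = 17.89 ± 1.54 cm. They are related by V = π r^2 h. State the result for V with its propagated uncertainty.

Each factor contributes (exponent × relative error)² to (δV/V)²:
  (2·δr/r)² = (2×0.0750)² = 0.0225;  (1·δh/h)² = (1×0.0861)² = 0.00741
δV/V = √(0.0299) = 0.173
V = 1689 cm^3, so δV = 0.173 × 1689 = 292 cm^3.

1689 ± 292 cm^3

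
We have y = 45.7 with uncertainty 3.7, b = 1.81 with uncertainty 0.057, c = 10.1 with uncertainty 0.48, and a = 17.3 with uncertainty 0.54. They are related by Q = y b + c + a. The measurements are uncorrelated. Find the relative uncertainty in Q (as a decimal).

Let p = y·b = 82.7. δp/p = √((1·δy/y)² + (1·δb/b)²) = √(0.00655 + 0.000992) = 0.0869, so δp = 7.19.
Q = p + c + a: δQ = √(δp² + δc² + δa²) = √(51.6 + 0.230 + 0.292) = 7.22
Q = 110, so δQ/Q = 7.22/110 = 0.0656.

0.0656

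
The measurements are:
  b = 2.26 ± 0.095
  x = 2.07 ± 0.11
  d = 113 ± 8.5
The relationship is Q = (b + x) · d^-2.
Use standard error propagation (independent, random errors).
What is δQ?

Let u = b + x = 4.33. δu = √(δb² + δx²) = √(0.00903 + 0.0121) = 0.145, so δu/u = 0.0336.
Q is then a monomial in u, d:
δQ/Q = √((δu/u)² + (-2·δd/d)²) = √(0.00113 + 0.0226) = 0.154
Q = 0.000339, so δQ = 0.154 × 0.000339 = 5.23e-05.

5.23e-05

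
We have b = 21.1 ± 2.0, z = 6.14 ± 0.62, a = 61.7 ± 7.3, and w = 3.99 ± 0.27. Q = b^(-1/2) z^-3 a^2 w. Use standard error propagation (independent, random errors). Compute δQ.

5.62

Products/powers → add relative errors in quadrature, weighted by exponent:
  (−½·δb/b)² = (-0.5×0.0948)² = 0.00225;  (-3·δz/z)² = (-3×0.101)² = 0.0918;  (2·δa/a)² = (2×0.118)² = 0.0560;  (1·δw/w)² = (1×0.0677)² = 0.00458
δQ/Q = √(0.155) = 0.393
Q = 14.3, so δQ = 0.393 × 14.3 = 5.62.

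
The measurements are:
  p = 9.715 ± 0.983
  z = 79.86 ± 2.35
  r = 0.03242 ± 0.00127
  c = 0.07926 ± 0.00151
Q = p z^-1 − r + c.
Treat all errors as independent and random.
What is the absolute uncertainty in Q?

0.0130

Let w = p·z^-1 = 0.1217. δw/w = √((1·δp/p)² + (-1·δz/z)²) = √(0.0102 + 0.000866) = 0.105, so δw = 0.0128.
Q = w − r + c: δQ = √(δw² + δr² + δc²) = √(0.000164 + 1.61e-06 + 2.28e-06) = 0.0130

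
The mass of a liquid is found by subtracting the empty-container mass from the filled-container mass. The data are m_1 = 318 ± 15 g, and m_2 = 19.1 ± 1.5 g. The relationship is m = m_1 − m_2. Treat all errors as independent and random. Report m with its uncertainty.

Absolute uncertainties add in quadrature for a linear combination:
  (δm_1)² = 225;  (δm_2)² = 2.25
δm = √(227) = 15.1 g
m = 299 g.

299 ± 15.1 g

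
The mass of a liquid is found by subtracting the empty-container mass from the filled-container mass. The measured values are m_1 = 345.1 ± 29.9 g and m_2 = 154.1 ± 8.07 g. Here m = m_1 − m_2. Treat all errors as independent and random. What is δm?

31.0 g

Sums and differences: (δm)² = Σ (cᵢ δxᵢ)².
  (δm_1)² = 894;  (δm_2)² = 65.1
δm = √(959) = 31.0 g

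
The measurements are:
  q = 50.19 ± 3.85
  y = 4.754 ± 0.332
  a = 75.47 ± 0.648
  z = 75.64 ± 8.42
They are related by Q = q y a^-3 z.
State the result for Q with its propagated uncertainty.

0.04199 ± 0.00648

Each factor contributes (exponent × relative error)² to (δQ/Q)²:
  (1·δq/q)² = (1×0.0767)² = 0.00588;  (1·δy/y)² = (1×0.0698)² = 0.00488;  (-3·δa/a)² = (-3×0.00859)² = 0.000664;  (1·δz/z)² = (1×0.111)² = 0.0124
δQ/Q = √(0.0238) = 0.154
Q = 0.04199, so δQ = 0.154 × 0.04199 = 0.00648.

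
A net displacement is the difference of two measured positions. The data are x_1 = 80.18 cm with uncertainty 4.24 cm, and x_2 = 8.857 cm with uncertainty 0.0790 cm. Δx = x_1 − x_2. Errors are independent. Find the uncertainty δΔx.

Δx is a linear combination, so absolute uncertainties add in quadrature:
  (δx_1)² = 18.0;  (δx_2)² = 0.00624
δΔx = √(18.0) = 4.24 cm

4.24 cm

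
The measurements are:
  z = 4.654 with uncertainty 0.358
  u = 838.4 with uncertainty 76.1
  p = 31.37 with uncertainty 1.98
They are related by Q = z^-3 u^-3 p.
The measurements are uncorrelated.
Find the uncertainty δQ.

Q is a product of powers, so relative uncertainties combine in quadrature:
  (-3·δz/z)² = (-3×0.0769)² = 0.0533;  (-3·δu/u)² = (-3×0.0908)² = 0.0741;  (1·δp/p)² = (1×0.0631)² = 0.00398
δQ/Q = √(0.131) = 0.362
Q = 5.281e-10, so δQ = 0.362 × 5.281e-10 = 1.91e-10.

1.91e-10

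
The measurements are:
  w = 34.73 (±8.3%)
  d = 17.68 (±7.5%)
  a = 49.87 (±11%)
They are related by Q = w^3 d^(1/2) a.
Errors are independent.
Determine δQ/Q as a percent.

27.5%

Each factor contributes (exponent × relative error)² to (δQ/Q)²:
  (3·δw/w)² = (3×0.0830)² = 0.0620;  (½·δd/d)² = (0.5×0.0750)² = 0.00141;  (1·δa/a)² = (1×0.110)² = 0.0121
δQ/Q = √(0.0755) = 0.275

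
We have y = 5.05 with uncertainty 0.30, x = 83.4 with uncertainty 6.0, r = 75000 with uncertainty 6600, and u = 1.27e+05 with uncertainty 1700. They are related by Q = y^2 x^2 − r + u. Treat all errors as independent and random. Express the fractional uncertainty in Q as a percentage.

14.7%

Let p = y^2·x^2 = 1.77e+05. δp/p = √((2·δy/y)² + (2·δx/x)²) = √(0.0141 + 0.0207) = 0.187, so δp = 33100.
Q = p − r + u: δQ = √(δp² + δr² + δu²) = √(1.1e+09 + 4.36e+07 + 2.89e+06) = 33800
Q = 2.29e+05, so δQ/Q = 33800/2.29e+05 = 0.147.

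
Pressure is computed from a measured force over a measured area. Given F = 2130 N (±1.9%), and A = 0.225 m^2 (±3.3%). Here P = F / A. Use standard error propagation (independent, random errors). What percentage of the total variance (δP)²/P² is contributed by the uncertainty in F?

24.9%

(δP/P)² = (1·δF/F)² + (-1·δA/A)²
  F term: (1×0.0190)² = 0.000361
  A term: (-1×0.0330)² = 0.00109
Total = 0.00145. Share from F = 0.000361/0.00145 = 0.249.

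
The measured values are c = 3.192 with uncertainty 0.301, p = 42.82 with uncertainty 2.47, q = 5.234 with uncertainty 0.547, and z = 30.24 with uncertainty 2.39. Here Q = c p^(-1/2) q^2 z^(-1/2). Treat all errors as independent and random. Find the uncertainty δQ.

Each factor contributes (exponent × relative error)² to (δQ/Q)²:
  (1·δc/c)² = (1×0.0943)² = 0.00889;  (−½·δp/p)² = (-0.5×0.0577)² = 0.000832;  (2·δq/q)² = (2×0.105)² = 0.0437;  (−½·δz/z)² = (-0.5×0.0790)² = 0.00156
δQ/Q = √(0.0550) = 0.234
Q = 2.430, so δQ = 0.234 × 2.430 = 0.570.

0.570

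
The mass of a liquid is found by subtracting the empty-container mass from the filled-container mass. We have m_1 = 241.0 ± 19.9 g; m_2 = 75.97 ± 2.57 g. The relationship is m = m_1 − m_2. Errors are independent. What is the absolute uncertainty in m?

m is a linear combination, so absolute uncertainties add in quadrature:
  (δm_1)² = 396;  (δm_2)² = 6.60
δm = √(403) = 20.1 g

20.1 g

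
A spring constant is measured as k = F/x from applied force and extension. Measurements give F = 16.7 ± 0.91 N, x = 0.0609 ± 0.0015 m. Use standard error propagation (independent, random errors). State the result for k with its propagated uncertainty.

274 ± 16.4 N/m

k is a product of powers, so relative uncertainties combine in quadrature:
  (1·δF/F)² = (1×0.0545)² = 0.00297;  (-1·δx/x)² = (-1×0.0246)² = 0.000607
δk/k = √(0.00358) = 0.0598
k = 274 N/m, so δk = 0.0598 × 274 = 16.4 N/m.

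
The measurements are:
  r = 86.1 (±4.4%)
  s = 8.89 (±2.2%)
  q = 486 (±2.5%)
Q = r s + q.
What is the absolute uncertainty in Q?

39.6

Let p = r·s = 765. δp/p = √((1·δr/r)² + (1·δs/s)²) = √(0.00194 + 0.000484) = 0.0492, so δp = 37.7.
Q = p + q: δQ = √(δp² + δq²) = √(1420 + 148) = 39.6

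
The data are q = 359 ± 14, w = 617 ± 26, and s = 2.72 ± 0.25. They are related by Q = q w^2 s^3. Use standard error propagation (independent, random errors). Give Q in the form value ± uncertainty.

(2.75 ± 0.800) × 10^9

Q is a product of powers, so relative uncertainties combine in quadrature:
  (1·δq/q)² = (1×0.0390)² = 0.00152;  (2·δw/w)² = (2×0.0421)² = 0.00710;  (3·δs/s)² = (3×0.0919)² = 0.0760
δQ/Q = √(0.0847) = 0.291
Q = 2.75e+09, so δQ = 0.291 × 2.75e+09 = 8e+08.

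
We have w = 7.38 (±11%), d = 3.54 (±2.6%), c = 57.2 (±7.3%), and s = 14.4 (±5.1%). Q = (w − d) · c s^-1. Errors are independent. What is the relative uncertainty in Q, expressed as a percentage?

Let u = w − d = 3.84. δu = √(δw² + δd²) = √(0.659 + 0.00847) = 0.817, so δu/u = 0.213.
Q is then a monomial in u, c, s:
δQ/Q = √((δu/u)² + (1·δc/c)² + (-1·δs/s)²) = √(0.0453 + 0.00533 + 0.00260) = 0.231

23.1%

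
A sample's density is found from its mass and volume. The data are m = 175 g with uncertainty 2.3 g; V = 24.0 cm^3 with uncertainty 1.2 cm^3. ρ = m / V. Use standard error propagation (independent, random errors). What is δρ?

Since ρ is a product/quotient, work with relative uncertainties:
  (1·δm/m)² = (1×0.0131)² = 0.000173;  (-1·δV/V)² = (-1×0.0500)² = 0.00250
δρ/ρ = √(0.00267) = 0.0517
ρ = 7.29 g/cm^3, so δρ = 0.0517 × 7.29 = 0.377 g/cm^3.

0.377 g/cm^3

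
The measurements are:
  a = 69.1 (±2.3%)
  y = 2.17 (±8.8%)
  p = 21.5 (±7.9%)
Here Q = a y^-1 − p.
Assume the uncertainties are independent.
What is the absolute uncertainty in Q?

3.36

Let w = a·y^-1 = 31.8. δw/w = √((1·δa/a)² + (-1·δy/y)²) = √(0.000529 + 0.00774) = 0.0910, so δw = 2.90.
Q = w − p: δQ = √(δw² + δp²) = √(8.39 + 2.88) = 3.36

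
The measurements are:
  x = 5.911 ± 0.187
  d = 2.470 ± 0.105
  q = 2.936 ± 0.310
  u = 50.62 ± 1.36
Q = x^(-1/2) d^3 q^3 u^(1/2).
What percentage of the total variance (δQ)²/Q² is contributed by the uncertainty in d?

(δQ/Q)² = (−½·δx/x)² + (3·δd/d)² + (3·δq/q)² + (½·δu/u)²
  x term: (-0.5×0.0316)² = 0.000250
  d term: (3×0.0425)² = 0.0163
  q term: (3×0.106)² = 0.100
  u term: (0.5×0.0269)² = 0.000180
Total = 0.117. Share from d = 0.0163/0.117 = 0.139.

13.9%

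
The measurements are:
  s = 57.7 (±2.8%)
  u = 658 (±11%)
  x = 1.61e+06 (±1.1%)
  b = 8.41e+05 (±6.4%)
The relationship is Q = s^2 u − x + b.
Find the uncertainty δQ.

2.76e+05

Let p = s^2·u = 2.19e+06. δp/p = √((2·δs/s)² + (1·δu/u)²) = √(0.00314 + 0.0121) = 0.123, so δp = 2.7e+05.
Q = p − x + b: δQ = √(δp² + δx² + δb²) = √(7.31e+10 + 3.14e+08 + 2.9e+09) = 2.76e+05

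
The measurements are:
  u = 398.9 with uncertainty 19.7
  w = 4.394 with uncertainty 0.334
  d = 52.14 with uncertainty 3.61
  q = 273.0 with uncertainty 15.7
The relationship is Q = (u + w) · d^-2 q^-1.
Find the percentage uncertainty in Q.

15.8%

Let h = u + w = 403.3. δh = √(δu² + δw²) = √(388 + 0.112) = 19.7, so δh/h = 0.0489.
Q is then a monomial in h, d, q:
δQ/Q = √((δh/h)² + (-2·δd/d)² + (-1·δq/q)²) = √(0.00239 + 0.0192 + 0.00331) = 0.158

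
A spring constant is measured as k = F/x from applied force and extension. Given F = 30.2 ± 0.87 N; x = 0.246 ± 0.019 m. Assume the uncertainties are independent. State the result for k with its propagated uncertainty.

123 ± 10.1 N/m

Each factor contributes (exponent × relative error)² to (δk/k)²:
  (1·δF/F)² = (1×0.0288)² = 0.000830;  (-1·δx/x)² = (-1×0.0772)² = 0.00597
δk/k = √(0.00680) = 0.0824
k = 123 N/m, so δk = 0.0824 × 123 = 10.1 N/m.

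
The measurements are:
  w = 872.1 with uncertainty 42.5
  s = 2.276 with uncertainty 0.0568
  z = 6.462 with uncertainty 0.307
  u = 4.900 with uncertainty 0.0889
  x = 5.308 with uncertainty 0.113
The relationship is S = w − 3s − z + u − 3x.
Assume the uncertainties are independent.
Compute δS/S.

0.0501

Each term contributes (cᵢ δxᵢ)² to (δS)²:
  (δw)² = 1810;  (3·δs)² = 0.0290;  (δz)² = 0.0942;  (δu)² = 0.00790;  (3·δx)² = 0.115
δS = √(1810) = 42.5
S = 847.8, so δS/S = 42.5/847.8 = 0.0501.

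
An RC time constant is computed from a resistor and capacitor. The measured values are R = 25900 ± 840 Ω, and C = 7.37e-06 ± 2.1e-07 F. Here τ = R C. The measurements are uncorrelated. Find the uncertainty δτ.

0.00824 s

Each factor contributes (exponent × relative error)² to (δτ/τ)²:
  (1·δR/R)² = (1×0.0324)² = 0.00105;  (1·δC/C)² = (1×0.0285)² = 0.000812
δτ/τ = √(0.00186) = 0.0432
τ = 0.191 s, so δτ = 0.0432 × 0.191 = 0.00824 s.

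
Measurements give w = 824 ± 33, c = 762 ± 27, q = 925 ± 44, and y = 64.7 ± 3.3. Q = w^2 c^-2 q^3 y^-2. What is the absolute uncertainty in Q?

Each factor contributes (exponent × relative error)² to (δQ/Q)²:
  (2·δw/w)² = (2×0.0400)² = 0.00642;  (-2·δc/c)² = (-2×0.0354)² = 0.00502;  (3·δq/q)² = (3×0.0476)² = 0.0204;  (-2·δy/y)² = (-2×0.0510)² = 0.0104
δQ/Q = √(0.0422) = 0.205
Q = 2.21e+05, so δQ = 0.205 × 2.21e+05 = 45400.

45400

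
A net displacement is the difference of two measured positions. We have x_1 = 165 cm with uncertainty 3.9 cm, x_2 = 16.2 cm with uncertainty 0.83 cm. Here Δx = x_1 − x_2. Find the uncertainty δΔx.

Each term contributes (cᵢ δxᵢ)² to (δΔx)²:
  (δx_1)² = 15.2;  (δx_2)² = 0.689
δΔx = √(15.9) = 3.99 cm

3.99 cm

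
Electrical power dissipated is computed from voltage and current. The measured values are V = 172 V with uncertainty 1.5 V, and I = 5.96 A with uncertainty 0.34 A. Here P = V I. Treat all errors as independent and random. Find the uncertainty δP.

Each factor contributes (exponent × relative error)² to (δP/P)²:
  (1·δV/V)² = (1×0.00872)² = 7.61e-05;  (1·δI/I)² = (1×0.0570)² = 0.00325
δP/P = √(0.00333) = 0.0577
P = 1030 W, so δP = 0.0577 × 1030 = 59.2 W.

59.2 W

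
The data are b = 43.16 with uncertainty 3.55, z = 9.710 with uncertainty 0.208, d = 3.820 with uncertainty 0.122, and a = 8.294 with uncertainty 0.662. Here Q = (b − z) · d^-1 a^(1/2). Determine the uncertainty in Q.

Let u = b − z = 33.45. δu = √(δb² + δz²) = √(12.6 + 0.0433) = 3.56, so δu/u = 0.106.
Q is then a monomial in u, d, a:
δQ/Q = √((δu/u)² + (-1·δd/d)² + (½·δa/a)²) = √(0.0113 + 0.00102 + 0.00159) = 0.118
Q = 25.22, so δQ = 0.118 × 25.22 = 2.97.

2.97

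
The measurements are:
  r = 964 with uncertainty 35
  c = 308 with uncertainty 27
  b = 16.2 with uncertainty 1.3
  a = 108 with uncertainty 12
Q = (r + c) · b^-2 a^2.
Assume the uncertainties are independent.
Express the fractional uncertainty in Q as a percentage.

27.6%

Let u = r + c = 1270. δu = √(δr² + δc²) = √(1220 + 729) = 44.2, so δu/u = 0.0348.
Q is then a monomial in u, b, a:
δQ/Q = √((δu/u)² + (-2·δb/b)² + (2·δa/a)²) = √(0.00121 + 0.0258 + 0.0494) = 0.276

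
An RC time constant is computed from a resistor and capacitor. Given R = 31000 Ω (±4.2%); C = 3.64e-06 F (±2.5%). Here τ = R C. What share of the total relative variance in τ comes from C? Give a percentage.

26.2%

(δτ/τ)² = (1·δR/R)² + (1·δC/C)²
  R term: (1×0.0420)² = 0.00176
  C term: (1×0.0250)² = 0.000625
Total = 0.00239. Share from C = 0.000625/0.00239 = 0.262.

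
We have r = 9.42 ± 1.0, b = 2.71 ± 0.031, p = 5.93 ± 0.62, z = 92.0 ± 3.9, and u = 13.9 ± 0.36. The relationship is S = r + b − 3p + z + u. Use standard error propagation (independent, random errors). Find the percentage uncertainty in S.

4.44%

For a sum/difference, combine absolute errors in quadrature:
  (δr)² = 1.00;  (δb)² = 0.000961;  (3·δp)² = 3.46;  (δz)² = 15.2;  (δu)² = 0.130
δS = √(19.8) = 4.45
S = 100, so δS/S = 4.45/100 = 0.0444.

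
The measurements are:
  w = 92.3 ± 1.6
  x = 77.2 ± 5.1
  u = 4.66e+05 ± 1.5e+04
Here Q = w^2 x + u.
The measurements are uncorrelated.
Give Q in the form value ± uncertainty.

(1.12 ± 0.0513) × 10^6

Let p = w^2·x = 6.58e+05. δp/p = √((2·δw/w)² + (1·δx/x)²) = √(0.00120 + 0.00436) = 0.0746, so δp = 49100.
Q = p + u: δQ = √(δp² + δu²) = √(2.41e+09 + 2.25e+08) = 51300
Q = 1.12e+06.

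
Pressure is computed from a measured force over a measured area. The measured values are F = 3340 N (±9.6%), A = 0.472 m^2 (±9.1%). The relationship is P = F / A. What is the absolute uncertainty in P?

936 Pa

Relative error in a monomial: (δP/P)² = Σ (nᵢ · δxᵢ/xᵢ)².
  (1·δF/F)² = (1×0.0960)² = 0.00922;  (-1·δA/A)² = (-1×0.0910)² = 0.00828
δP/P = √(0.0175) = 0.132
P = 7080 Pa, so δP = 0.132 × 7080 = 936 Pa.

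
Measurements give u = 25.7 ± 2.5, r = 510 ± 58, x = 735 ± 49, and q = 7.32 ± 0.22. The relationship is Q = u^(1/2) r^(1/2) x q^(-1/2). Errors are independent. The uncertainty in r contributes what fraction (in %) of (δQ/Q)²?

(δQ/Q)² = (½·δu/u)² + (½·δr/r)² + (1·δx/x)² + (−½·δq/q)²
  u term: (0.5×0.0973)² = 0.00237
  r term: (0.5×0.114)² = 0.00323
  x term: (1×0.0667)² = 0.00444
  q term: (-0.5×0.0301)² = 0.000226
Total = 0.0103. Share from r = 0.00323/0.0103 = 0.315.

31.5%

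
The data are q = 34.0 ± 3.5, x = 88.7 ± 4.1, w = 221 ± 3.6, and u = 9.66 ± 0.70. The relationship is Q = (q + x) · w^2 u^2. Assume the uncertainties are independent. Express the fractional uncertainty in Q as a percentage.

Let h = q + x = 123. δh = √(δq² + δx²) = √(12.2 + 16.8) = 5.39, so δh/h = 0.0439.
Q is then a monomial in h, w, u:
δQ/Q = √((δh/h)² + (2·δw/w)² + (2·δu/u)²) = √(0.00193 + 0.00106 + 0.0210) = 0.155

15.5%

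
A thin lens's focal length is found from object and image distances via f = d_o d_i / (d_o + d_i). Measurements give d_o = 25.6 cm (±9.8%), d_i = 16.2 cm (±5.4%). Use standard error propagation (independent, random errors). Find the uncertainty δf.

∂f/∂d_o = (d_i/(d_o+d_i))² = 0.150;  ∂f/∂d_i = (d_o/(d_o+d_i))² = 0.375
δf = √((∂f/∂d_o · δd_o)² + (∂f/∂d_i · δd_i)²) = √(0.142 + 0.108) = 0.500 cm

0.500 cm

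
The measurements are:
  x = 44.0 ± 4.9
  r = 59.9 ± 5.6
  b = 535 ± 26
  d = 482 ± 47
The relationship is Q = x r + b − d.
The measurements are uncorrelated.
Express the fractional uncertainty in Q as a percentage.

Let p = x·r = 2640. δp/p = √((1·δx/x)² + (1·δr/r)²) = √(0.0124 + 0.00874) = 0.145, so δp = 383.
Q = p + b − d: δQ = √(δp² + δb² + δd²) = √(1.47e+05 + 676 + 2210) = 387
Q = 2690, so δQ/Q = 387/2690 = 0.144.

14.4%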